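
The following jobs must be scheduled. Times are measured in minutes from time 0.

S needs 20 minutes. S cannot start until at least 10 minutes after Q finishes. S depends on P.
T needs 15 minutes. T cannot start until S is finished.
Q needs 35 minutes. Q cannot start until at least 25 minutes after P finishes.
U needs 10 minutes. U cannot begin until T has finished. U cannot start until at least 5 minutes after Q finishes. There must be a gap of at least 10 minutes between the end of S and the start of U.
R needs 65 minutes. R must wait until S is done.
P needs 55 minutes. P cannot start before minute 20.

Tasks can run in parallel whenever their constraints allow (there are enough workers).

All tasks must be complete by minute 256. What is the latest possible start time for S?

171

To finish by minute 256, R (duration 65) must start no later than minute 191.
U must finish by minute 256; it takes 10 minutes, so it must start by 256 − 10 = minute 246.
T must finish before U (must start by minute 246). With a 15-minute duration, T must start by 246 − 15 = minute 231.
For S: R (must start by minute 191); T (must start by minute 231); U (must start by minute 246, minus 10-minute gap → minute 236). The most restrictive is minute 191; with a 20-minute duration, S must start by minute 171.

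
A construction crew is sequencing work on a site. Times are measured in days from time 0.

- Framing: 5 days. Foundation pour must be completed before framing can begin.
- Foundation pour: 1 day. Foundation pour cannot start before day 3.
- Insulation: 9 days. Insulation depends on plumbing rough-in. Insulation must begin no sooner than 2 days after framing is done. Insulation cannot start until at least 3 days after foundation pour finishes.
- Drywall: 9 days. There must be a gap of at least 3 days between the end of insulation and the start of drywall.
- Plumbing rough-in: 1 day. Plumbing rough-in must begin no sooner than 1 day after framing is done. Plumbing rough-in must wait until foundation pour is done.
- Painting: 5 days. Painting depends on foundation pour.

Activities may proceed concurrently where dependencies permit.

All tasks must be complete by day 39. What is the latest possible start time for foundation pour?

To finish by day 39, drywall (duration 9) must start no later than day 30.
Insulation must finish before drywall (must start by day 30, minus 3-day gap → day 27). With a 9-day duration, insulation must start by 27 − 9 = day 18.
Plumbing rough-in feeds into insulation (must start by day 18); so plumbing rough-in must finish by day 18 and therefore start by day 17.
Framing must finish in time for plumbing rough-in (must start by day 17, minus 1-day gap → day 16); insulation (must start by day 18, minus 2-day gap → day 16). The tightest is day 16, so framing must start by 16 − 5 = day 11.
To finish by day 39, painting (duration 5) must start no later than day 34.
For foundation pour: framing (must start by day 11); plumbing rough-in (must start by day 17); insulation (must start by day 18, minus 3-day gap → day 15); painting (must start by day 34). The most restrictive is day 11; with a 1-day duration, foundation pour must start by day 10.

10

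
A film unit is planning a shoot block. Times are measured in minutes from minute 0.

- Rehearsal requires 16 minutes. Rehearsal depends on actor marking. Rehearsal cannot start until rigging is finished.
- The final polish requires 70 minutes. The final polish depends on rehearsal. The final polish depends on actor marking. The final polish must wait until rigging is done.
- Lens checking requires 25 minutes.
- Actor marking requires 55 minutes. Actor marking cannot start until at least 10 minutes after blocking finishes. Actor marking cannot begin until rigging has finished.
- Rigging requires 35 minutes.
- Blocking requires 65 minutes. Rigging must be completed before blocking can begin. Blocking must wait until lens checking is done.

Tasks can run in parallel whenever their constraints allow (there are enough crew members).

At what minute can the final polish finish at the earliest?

Nothing blocks lens checking, so it runs from minute 0 to minute 25.
Rigging can start immediately at minute 0; it finishes at minute 35.
For blocking: rigging (finishes minute 35); lens checking (finishes minute 25). Taking the maximum gives a start of minute 35, and it finishes at 35 + 65 = minute 100.
For actor marking: blocking (finishes minute 100, plus 10-minute gap → minute 110); rigging (finishes minute 35). Taking the maximum gives a start of minute 110, and it finishes at 110 + 55 = minute 165.
For rehearsal: actor marking (finishes minute 165); rigging (finishes minute 35). Taking the maximum gives a start of minute 165, and it finishes at 165 + 16 = minute 181.
The final polish has to wait for rehearsal (finishes minute 181); actor marking (finishes minute 165); rigging (finishes minute 35). The latest of these is minute 181, so the final polish runs minute 181 to 181 + 70 = minute 251.

251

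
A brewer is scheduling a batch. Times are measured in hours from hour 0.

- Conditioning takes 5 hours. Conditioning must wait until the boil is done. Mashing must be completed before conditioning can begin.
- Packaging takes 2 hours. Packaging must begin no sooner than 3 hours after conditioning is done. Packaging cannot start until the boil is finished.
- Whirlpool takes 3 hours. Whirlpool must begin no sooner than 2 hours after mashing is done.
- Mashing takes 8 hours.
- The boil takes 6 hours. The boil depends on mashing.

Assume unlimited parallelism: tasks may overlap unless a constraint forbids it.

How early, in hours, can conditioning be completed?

Mashing can start immediately at hour 0; it finishes at hour 8.
The boil cannot begin until mashing (finishes hour 8). It runs from hour 8 to 8 + 6 = hour 14.
For conditioning: the boil (finishes hour 14); mashing (finishes hour 8). Taking the maximum gives a start of hour 14, and it finishes at 14 + 5 = hour 19.

19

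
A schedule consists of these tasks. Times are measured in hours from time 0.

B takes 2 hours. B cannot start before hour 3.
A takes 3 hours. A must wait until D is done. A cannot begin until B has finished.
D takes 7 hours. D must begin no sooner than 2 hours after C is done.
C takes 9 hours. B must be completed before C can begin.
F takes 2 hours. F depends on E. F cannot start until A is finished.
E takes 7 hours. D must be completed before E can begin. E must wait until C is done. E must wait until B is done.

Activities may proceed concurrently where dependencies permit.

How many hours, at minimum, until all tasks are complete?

32

After its own release at hour 3, B can start at hour 3 and finishes at hour 5.
After B (finishes hour 5), C can start at hour 5 and finishes at hour 14.
D cannot begin until C (finishes hour 14, plus 2-hour gap → hour 16). It runs from hour 16 to 16 + 7 = hour 23.
E cannot start until D (finishes hour 23); C (finishes hour 14); B (finishes hour 5). The controlling bound is hour 23, so E finishes at 23 + 7 = hour 30.
A cannot start until D (finishes hour 23); B (finishes hour 5). The controlling bound is hour 23, so A finishes at 23 + 3 = hour 26.
F cannot start until E (finishes hour 30); A (finishes hour 26). The controlling bound is hour 30, so F finishes at 30 + 2 = hour 32.
All tasks are finished once the last one completes. Finish times: A at 26, B at 5, C at 14, D at 23, E at 30, F at 32. The latest is hour 32.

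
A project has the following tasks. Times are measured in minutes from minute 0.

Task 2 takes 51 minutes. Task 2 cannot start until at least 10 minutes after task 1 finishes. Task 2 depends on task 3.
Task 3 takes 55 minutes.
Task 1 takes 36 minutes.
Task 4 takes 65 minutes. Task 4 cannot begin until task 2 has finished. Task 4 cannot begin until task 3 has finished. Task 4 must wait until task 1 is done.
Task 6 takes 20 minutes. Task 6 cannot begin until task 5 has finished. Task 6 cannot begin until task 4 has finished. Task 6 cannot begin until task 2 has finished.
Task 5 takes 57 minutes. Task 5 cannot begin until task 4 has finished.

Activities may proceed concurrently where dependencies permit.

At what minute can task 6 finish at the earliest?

Task 3 has no prerequisites, so it starts at minute 0 and finishes at minute 55.
Task 1 can start immediately at minute 0; it finishes at minute 36.
Task 2 has to wait for task 1 (finishes minute 36, plus 10-minute gap → minute 46); task 3 (finishes minute 55). The latest of these is minute 55, so task 2 runs minute 55 to 55 + 51 = minute 106.
Task 4 has to wait for task 2 (finishes minute 106); task 3 (finishes minute 55); task 1 (finishes minute 36). The latest of these is minute 106, so task 4 runs minute 106 to 106 + 65 = minute 171.
After task 4 (finishes minute 171), task 5 can start at minute 171 and finishes at minute 228.
Task 6 needs all of task 5 (finishes minute 228); task 4 (finishes minute 171); task 2 (finishes minute 106). That puts its earliest start at minute 228; it finishes at 228 + 20 = minute 248.

248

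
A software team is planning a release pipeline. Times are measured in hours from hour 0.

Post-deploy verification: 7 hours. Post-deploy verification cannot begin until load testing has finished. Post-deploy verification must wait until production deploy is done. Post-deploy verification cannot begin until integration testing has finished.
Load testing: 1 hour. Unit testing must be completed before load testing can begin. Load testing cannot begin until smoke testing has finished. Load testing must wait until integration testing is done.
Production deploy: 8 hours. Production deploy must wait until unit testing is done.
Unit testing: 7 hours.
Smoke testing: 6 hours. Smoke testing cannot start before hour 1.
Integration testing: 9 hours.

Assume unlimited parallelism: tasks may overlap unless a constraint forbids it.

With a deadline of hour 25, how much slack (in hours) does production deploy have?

3

Unit testing can start immediately at hour 0; it finishes at hour 7.
Production deploy waits on unit testing (finishes hour 7), so it starts at hour 7 and finishes at 7 + 8 = hour 15.

Working backward from the deadline:
Post-deploy verification has no dependents, so it just needs to finish by hour 25. Starting by 25 − 7 = hour 18 achieves that.
Production deploy must finish before post-deploy verification (must start by hour 18). With an 8-hour duration, production deploy must start by 18 − 8 = hour 10.
So production deploy can start as early as hour 7 and as late as hour 10, giving 10 − 7 = 3 hours of slack.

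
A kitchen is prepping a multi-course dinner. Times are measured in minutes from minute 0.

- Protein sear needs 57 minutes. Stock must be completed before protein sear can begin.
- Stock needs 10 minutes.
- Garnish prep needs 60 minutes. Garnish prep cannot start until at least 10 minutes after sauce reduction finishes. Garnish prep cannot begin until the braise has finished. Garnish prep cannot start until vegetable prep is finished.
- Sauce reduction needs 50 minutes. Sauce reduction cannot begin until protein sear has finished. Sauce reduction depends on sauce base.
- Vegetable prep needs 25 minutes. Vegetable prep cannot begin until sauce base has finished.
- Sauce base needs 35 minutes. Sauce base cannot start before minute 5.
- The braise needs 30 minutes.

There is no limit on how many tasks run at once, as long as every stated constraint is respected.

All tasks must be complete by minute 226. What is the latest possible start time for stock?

Nothing follows garnish prep; the deadline of minute 226 is its only limit. It must start by 226 − 60 = minute 166.
Sauce reduction must finish before garnish prep (must start by minute 166, minus 10-minute gap → minute 156). With a 50-minute duration, sauce reduction must start by 156 − 50 = minute 106.
Protein sear must finish before sauce reduction (must start by minute 106). With a 57-minute duration, protein sear must start by 106 − 57 = minute 49.
Stock feeds into protein sear (must start by minute 49); so stock must finish by minute 49 and therefore start by minute 39.

39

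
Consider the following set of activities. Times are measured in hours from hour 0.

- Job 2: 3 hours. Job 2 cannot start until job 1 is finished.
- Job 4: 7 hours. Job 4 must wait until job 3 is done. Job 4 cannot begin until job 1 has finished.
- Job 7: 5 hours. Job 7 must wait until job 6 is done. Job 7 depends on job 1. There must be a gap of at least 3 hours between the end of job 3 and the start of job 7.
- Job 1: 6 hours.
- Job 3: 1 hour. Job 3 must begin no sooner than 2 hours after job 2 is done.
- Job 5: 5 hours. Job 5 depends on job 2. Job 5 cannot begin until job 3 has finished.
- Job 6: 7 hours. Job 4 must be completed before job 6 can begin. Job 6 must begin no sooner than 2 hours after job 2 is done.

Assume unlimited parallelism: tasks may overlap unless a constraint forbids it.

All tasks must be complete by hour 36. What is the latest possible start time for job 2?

Job 7 must finish by hour 36; it takes 5 hours, so it must start by 36 − 5 = hour 31.
Job 6 has to be done before job 7 (must start by hour 31). That means finishing by hour 31, i.e. starting by 31 − 7 = hour 24.
Job 4 has to be done before job 6 (must start by hour 24). That means finishing by hour 24, i.e. starting by 24 − 7 = hour 17.
Nothing follows job 5; the deadline of hour 36 is its only limit. It must start by 36 − 5 = hour 31.
Job 3 has several dependents: job 4 (must start by hour 17); job 5 (must start by hour 31); job 7 (must start by hour 31, minus 3-hour gap → hour 28). The earliest of those limits is hour 17, so job 3 must start by 17 − 1 = hour 16.
Job 2 must finish in time for job 3 (must start by hour 16, minus 2-hour gap → hour 14); job 5 (must start by hour 31); job 6 (must start by hour 24, minus 2-hour gap → hour 22). The tightest is hour 14, so job 2 must start by 14 − 3 = hour 11.

11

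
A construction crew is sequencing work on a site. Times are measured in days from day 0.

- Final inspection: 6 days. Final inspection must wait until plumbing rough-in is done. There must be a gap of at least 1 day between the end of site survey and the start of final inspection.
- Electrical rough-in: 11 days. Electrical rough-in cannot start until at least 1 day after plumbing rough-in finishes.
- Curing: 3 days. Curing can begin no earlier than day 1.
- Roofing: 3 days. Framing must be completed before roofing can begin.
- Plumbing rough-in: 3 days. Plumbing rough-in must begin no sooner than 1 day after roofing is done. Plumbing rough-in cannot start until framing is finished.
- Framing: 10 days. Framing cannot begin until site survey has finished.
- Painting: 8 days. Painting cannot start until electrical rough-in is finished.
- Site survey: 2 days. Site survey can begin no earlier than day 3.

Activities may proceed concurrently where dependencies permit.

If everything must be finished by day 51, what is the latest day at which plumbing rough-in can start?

28

Painting has no dependents, so it just needs to finish by day 51. Starting by 51 − 8 = day 43 achieves that.
Electrical rough-in feeds into painting (must start by day 43); so electrical rough-in must finish by day 43 and therefore start by day 32.
Final inspection has no dependents, so it just needs to finish by day 51. Starting by 51 − 6 = day 45 achieves that.
For plumbing rough-in: electrical rough-in (must start by day 32, minus 1-day gap → day 31); final inspection (must start by day 45). The most restrictive is day 31; with a 3-day duration, plumbing rough-in must start by day 28.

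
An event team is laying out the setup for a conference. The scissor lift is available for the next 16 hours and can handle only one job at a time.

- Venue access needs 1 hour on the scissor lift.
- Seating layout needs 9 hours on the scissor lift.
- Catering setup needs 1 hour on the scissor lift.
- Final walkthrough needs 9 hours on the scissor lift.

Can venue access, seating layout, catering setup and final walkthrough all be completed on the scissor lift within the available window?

No

Running back to back, the jobs need 1 + 9 + 1 + 9 = 20 hours on the scissor lift.
Since 20 > 16, they cannot all fit.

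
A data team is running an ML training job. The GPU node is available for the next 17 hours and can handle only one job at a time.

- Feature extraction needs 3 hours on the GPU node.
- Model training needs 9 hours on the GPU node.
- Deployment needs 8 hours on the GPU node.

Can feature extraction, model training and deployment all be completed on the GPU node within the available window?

No

Running back to back, the jobs need 3 + 9 + 8 = 20 hours on the GPU node.
Since 20 > 17, they cannot all fit.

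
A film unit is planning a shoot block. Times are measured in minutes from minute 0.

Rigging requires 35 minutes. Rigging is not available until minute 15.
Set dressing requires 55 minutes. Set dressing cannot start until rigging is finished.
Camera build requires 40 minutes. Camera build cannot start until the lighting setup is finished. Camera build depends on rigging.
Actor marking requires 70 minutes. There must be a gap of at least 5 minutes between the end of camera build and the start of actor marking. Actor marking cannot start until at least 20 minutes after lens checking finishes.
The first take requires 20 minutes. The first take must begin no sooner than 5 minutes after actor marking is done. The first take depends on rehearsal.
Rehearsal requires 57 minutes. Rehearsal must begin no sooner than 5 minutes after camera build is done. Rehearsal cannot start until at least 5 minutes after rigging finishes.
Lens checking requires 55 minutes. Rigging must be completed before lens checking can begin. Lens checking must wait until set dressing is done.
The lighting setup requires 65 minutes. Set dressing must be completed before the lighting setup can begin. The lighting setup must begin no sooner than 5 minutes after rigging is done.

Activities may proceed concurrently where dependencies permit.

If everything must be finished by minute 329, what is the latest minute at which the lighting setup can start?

124

The first take must finish by minute 329; it takes 20 minutes, so it must start by 329 − 20 = minute 309.
Since the first take (must start by minute 309, minus 5-minute gap → minute 304) depends on it, actor marking must finish by minute 304. Backing off its 70-minute duration gives a latest start of minute 234.
Rehearsal feeds into the first take (must start by minute 309); so rehearsal must finish by minute 309 and therefore start by minute 252.
Camera build has several dependents: actor marking (must start by minute 234, minus 5-minute gap → minute 229); rehearsal (must start by minute 252, minus 5-minute gap → minute 247). The earliest of those limits is minute 229, so camera build must start by 229 − 40 = minute 189.
The lighting setup has to be done before camera build (must start by minute 189). That means finishing by minute 189, i.e. starting by 189 − 65 = minute 124.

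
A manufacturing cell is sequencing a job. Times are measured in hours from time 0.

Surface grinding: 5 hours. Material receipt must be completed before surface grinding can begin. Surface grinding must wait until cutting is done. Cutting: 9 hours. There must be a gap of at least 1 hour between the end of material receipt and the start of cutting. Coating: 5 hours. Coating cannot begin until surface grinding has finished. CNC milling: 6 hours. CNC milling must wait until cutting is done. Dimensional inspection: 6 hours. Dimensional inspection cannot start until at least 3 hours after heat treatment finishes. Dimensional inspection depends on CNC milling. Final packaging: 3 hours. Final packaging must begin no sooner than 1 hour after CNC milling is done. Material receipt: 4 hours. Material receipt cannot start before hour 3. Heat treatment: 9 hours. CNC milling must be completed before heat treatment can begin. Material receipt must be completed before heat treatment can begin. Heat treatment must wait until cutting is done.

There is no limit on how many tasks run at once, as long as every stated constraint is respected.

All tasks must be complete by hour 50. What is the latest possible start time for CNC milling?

Nothing follows dimensional inspection; the deadline of hour 50 is its only limit. It must start by 50 − 6 = hour 44.
Heat treatment must finish before dimensional inspection (must start by hour 44, minus 3-hour gap → hour 41). With a 9-hour duration, heat treatment must start by 41 − 9 = hour 32.
Final packaging has no dependents, so it just needs to finish by hour 50. Starting by 50 − 3 = hour 47 achieves that.
CNC milling must finish in time for heat treatment (must start by hour 32); dimensional inspection (must start by hour 44); final packaging (must start by hour 47, minus 1-hour gap → hour 46). The tightest is hour 32, so CNC milling must start by 32 − 6 = hour 26.

26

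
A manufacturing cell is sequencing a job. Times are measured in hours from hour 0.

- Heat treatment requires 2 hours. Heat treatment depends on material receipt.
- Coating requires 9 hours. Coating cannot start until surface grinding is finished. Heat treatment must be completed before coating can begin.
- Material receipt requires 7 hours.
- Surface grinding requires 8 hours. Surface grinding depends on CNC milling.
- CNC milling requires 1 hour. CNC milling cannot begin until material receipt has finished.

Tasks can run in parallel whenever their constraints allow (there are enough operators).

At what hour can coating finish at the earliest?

Nothing blocks material receipt, so it runs from hour 0 to hour 7.
Heat treatment cannot begin until material receipt (finishes hour 7). It runs from hour 7 to 7 + 2 = hour 9.
After material receipt (finishes hour 7), CNC milling can start at hour 7 and finishes at hour 8.
After CNC milling (finishes hour 8), surface grinding can start at hour 8 and finishes at hour 16.
Coating cannot start until surface grinding (finishes hour 16); heat treatment (finishes hour 9). The controlling bound is hour 16, so coating finishes at 16 + 9 = hour 25.

25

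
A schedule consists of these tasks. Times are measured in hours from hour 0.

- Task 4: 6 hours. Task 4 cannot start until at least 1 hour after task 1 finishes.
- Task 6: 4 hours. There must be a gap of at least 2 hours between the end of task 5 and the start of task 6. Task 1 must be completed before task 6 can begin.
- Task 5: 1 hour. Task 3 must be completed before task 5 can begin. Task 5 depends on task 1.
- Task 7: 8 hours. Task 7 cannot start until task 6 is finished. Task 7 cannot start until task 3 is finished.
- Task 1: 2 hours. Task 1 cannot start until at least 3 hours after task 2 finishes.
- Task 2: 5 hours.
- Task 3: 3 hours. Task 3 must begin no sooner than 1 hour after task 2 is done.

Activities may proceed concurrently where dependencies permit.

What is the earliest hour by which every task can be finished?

25

Task 2 has no prerequisites, so it starts at hour 0 and finishes at hour 5.
Task 3 cannot begin until task 2 (finishes hour 5, plus 1-hour gap → hour 6). It runs from hour 6 to 6 + 3 = hour 9.
Task 1 waits on task 2 (finishes hour 5, plus 3-hour gap → hour 8), so it starts at hour 8 and finishes at 8 + 2 = hour 10.
Task 5 needs all of task 3 (finishes hour 9); task 1 (finishes hour 10). That puts its earliest start at hour 10; it finishes at 10 + 1 = hour 11.
Task 6 has to wait for task 5 (finishes hour 11, plus 2-hour gap → hour 13); task 1 (finishes hour 10). The latest of these is hour 13, so task 6 runs hour 13 to 13 + 4 = hour 17.
Task 7 needs all of task 6 (finishes hour 17); task 3 (finishes hour 9). That puts its earliest start at hour 17; it finishes at 17 + 8 = hour 25.
Task 4 cannot begin until task 1 (finishes hour 10, plus 1-hour gap → hour 11). It runs from hour 11 to 11 + 6 = hour 17.
All tasks are finished once the last one completes. Finish times: Task 1 at 10, Task 2 at 5, Task 3 at 9, Task 4 at 17, Task 5 at 11, Task 6 at 17, Task 7 at 25. The latest is hour 25.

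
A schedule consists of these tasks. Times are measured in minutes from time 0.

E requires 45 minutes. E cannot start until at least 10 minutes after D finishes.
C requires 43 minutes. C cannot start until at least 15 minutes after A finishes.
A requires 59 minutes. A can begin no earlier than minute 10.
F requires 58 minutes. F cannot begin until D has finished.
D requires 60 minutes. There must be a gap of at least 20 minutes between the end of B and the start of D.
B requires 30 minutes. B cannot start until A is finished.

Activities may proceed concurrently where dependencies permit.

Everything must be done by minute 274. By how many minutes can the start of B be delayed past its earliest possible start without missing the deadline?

A cannot begin until its own release at minute 10. It runs from minute 10 to 10 + 59 = minute 69.
B waits on A (finishes minute 69), so it starts at minute 69 and finishes at 69 + 30 = minute 99.

Working backward from the deadline:
E must finish by minute 274; it takes 45 minutes, so it must start by 274 − 45 = minute 229.
F must finish by minute 274; it takes 58 minutes, so it must start by 274 − 58 = minute 216.
D feeds E (must start by minute 229, minus 10-minute gap → minute 219); F (must start by minute 216). Taking the minimum, D must finish by minute 216 and start by 216 − 60 = minute 156.
Since D (must start by minute 156, minus 20-minute gap → minute 136) depends on it, B must finish by minute 136. Backing off its 30-minute duration gives a latest start of minute 106.
So B can start as early as minute 69 and as late as minute 106, giving 106 − 69 = 37 minutes of slack.

37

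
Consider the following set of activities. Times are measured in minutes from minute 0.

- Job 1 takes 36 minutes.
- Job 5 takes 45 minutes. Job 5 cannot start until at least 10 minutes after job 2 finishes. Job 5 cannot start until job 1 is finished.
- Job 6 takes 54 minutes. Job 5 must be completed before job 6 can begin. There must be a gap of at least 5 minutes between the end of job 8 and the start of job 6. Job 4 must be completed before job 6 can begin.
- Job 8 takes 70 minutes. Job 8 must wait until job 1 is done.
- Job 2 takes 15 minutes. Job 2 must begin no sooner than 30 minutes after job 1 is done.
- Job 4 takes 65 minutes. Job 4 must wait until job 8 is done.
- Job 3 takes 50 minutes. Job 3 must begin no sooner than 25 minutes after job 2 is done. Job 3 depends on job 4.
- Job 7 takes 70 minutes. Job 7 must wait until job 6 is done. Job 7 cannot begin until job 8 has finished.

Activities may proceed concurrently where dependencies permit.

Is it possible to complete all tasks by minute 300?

Nothing blocks job 1, so it runs from minute 0 to minute 36.
Job 8 waits on job 1 (finishes minute 36), so it starts at minute 36 and finishes at 36 + 70 = minute 106.
After job 8 (finishes minute 106), job 4 can start at minute 106 and finishes at minute 171.
Job 2 waits on job 1 (finishes minute 36, plus 30-minute gap → minute 66), so it starts at minute 66 and finishes at 66 + 15 = minute 81.
Job 5 has to wait for job 2 (finishes minute 81, plus 10-minute gap → minute 91); job 1 (finishes minute 36). The latest of these is minute 91, so job 5 runs minute 91 to 91 + 45 = minute 136.
Job 6 has to wait for job 5 (finishes minute 136); job 8 (finishes minute 106, plus 5-minute gap → minute 111); job 4 (finishes minute 171). The latest of these is minute 171, so job 6 runs minute 171 to 171 + 54 = minute 225.
Job 7 needs all of job 6 (finishes minute 225); job 8 (finishes minute 106). That puts its earliest start at minute 225; it finishes at 225 + 70 = minute 295.
Job 3 has to wait for job 2 (finishes minute 81, plus 25-minute gap → minute 106); job 4 (finishes minute 171). The latest of these is minute 171, so job 3 runs minute 171 to 171 + 50 = minute 221.
Every task is finished by minute 295, which is no later than the deadline of 300, so the schedule is feasible.

Yes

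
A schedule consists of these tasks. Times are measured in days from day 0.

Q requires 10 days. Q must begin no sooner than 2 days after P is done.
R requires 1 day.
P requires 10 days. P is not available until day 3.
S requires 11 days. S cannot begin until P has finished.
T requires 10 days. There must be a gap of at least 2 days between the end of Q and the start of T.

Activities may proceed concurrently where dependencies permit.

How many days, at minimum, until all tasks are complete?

R can start immediately at day 0; it finishes at day 1.
P waits on its own release at day 3, so it starts at day 3 and finishes at 3 + 10 = day 13.
After P (finishes day 13), S can start at day 13 and finishes at day 24.
Q cannot begin until P (finishes day 13, plus 2-day gap → day 15). It runs from day 15 to 15 + 10 = day 25.
T cannot begin until Q (finishes day 25, plus 2-day gap → day 27). It runs from day 27 to 27 + 10 = day 37.
All tasks are finished once the last one completes. Finish times: P at 13, Q at 25, R at 1, S at 24, T at 37. The latest is day 37.

37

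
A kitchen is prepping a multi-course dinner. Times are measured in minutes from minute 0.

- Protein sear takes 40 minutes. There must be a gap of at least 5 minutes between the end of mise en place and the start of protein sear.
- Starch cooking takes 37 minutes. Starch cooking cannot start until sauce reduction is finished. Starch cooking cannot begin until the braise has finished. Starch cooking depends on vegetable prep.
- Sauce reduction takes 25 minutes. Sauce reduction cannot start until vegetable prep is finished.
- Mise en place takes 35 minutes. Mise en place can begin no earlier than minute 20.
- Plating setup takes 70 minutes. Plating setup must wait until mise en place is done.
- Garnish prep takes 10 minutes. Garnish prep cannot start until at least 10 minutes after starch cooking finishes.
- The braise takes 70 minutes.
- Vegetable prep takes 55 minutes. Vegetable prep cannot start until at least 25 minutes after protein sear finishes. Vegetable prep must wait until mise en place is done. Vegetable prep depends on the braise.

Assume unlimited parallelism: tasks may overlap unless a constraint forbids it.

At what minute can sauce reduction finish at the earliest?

205

Nothing blocks the braise, so it runs from minute 0 to minute 70.
Mise en place cannot begin until its own release at minute 20. It runs from minute 20 to 20 + 35 = minute 55.
Protein sear waits on mise en place (finishes minute 55, plus 5-minute gap → minute 60), so it starts at minute 60 and finishes at 60 + 40 = minute 100.
Vegetable prep cannot start until protein sear (finishes minute 100, plus 25-minute gap → minute 125); mise en place (finishes minute 55); the braise (finishes minute 70). The controlling bound is minute 125, so vegetable prep finishes at 125 + 55 = minute 180.
After vegetable prep (finishes minute 180), sauce reduction can start at minute 180 and finishes at minute 205.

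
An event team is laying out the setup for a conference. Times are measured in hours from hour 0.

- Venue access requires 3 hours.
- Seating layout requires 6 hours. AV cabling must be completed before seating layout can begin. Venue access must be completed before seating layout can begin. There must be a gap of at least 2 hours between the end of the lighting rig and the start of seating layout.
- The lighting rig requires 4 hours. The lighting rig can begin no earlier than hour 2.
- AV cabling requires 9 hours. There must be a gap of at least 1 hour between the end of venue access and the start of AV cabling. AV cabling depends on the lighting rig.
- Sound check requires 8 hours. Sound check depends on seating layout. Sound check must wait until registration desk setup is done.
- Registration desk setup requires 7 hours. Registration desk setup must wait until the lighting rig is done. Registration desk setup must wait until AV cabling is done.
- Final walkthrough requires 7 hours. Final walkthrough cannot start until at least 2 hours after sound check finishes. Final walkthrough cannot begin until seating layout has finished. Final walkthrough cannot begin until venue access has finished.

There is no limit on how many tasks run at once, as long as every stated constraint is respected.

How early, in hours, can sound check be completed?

30

The lighting rig cannot begin until its own release at hour 2. It runs from hour 2 to 2 + 4 = hour 6.
Venue access has no prerequisites, so it starts at hour 0 and finishes at hour 3.
AV cabling has to wait for venue access (finishes hour 3, plus 1-hour gap → hour 4); the lighting rig (finishes hour 6). The latest of these is hour 6, so AV cabling runs hour 6 to 6 + 9 = hour 15.
Registration desk setup has to wait for the lighting rig (finishes hour 6); AV cabling (finishes hour 15). The latest of these is hour 15, so registration desk setup runs hour 15 to 15 + 7 = hour 22.
Seating layout needs all of AV cabling (finishes hour 15); venue access (finishes hour 3); the lighting rig (finishes hour 6, plus 2-hour gap → hour 8). That puts its earliest start at hour 15; it finishes at 15 + 6 = hour 21.
For sound check: seating layout (finishes hour 21); registration desk setup (finishes hour 22). Taking the maximum gives a start of hour 22, and it finishes at 22 + 8 = hour 30.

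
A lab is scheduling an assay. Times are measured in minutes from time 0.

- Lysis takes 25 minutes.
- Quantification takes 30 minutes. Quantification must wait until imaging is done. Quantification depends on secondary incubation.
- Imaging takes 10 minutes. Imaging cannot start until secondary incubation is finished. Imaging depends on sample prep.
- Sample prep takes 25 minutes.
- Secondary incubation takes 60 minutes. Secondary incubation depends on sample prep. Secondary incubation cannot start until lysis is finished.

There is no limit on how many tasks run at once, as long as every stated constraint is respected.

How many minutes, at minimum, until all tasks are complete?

Nothing blocks lysis, so it runs from minute 0 to minute 25.
Sample prep has no prerequisites, so it starts at minute 0 and finishes at minute 25.
Secondary incubation needs all of sample prep (finishes minute 25); lysis (finishes minute 25). That puts its earliest start at minute 25; it finishes at 25 + 60 = minute 85.
For imaging: secondary incubation (finishes minute 85); sample prep (finishes minute 25). Taking the maximum gives a start of minute 85, and it finishes at 85 + 10 = minute 95.
For quantification: imaging (finishes minute 95); secondary incubation (finishes minute 85). Taking the maximum gives a start of minute 95, and it finishes at 95 + 30 = minute 125.
All tasks are finished once the last one completes. Finish times: Sample prep at 25, Lysis at 25, Secondary incubation at 85, Imaging at 95, Quantification at 125. The latest is minute 125.

125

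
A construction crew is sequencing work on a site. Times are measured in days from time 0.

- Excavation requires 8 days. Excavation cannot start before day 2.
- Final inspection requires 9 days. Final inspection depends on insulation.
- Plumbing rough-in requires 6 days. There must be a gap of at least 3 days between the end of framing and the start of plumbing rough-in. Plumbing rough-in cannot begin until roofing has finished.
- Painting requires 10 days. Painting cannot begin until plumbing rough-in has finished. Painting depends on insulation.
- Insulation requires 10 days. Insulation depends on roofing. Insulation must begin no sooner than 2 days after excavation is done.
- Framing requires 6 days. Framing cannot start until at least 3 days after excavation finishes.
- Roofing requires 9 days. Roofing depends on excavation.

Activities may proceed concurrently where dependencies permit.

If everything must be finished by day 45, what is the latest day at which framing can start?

Painting has no dependents, so it just needs to finish by day 45. Starting by 45 − 10 = day 35 achieves that.
Plumbing rough-in has to be done before painting (must start by day 35). That means finishing by day 35, i.e. starting by 35 − 6 = day 29.
Framing has to be done before plumbing rough-in (must start by day 29, minus 3-day gap → day 26). That means finishing by day 26, i.e. starting by 26 − 6 = day 20.

20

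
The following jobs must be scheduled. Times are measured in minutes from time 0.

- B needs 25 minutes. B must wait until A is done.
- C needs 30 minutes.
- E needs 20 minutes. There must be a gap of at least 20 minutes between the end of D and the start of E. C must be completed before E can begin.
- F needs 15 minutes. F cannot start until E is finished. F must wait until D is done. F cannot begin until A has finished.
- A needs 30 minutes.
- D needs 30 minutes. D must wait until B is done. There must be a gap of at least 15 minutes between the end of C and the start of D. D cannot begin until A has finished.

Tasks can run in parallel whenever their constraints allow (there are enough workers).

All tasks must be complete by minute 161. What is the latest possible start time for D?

76

To finish by minute 161, F (duration 15) must start no later than minute 146.
Since F (must start by minute 146) depends on it, E must finish by minute 146. Backing off its 20-minute duration gives a latest start of minute 126.
D feeds E (must start by minute 126, minus 20-minute gap → minute 106); F (must start by minute 146). Taking the minimum, D must finish by minute 106 and start by 106 − 30 = minute 76.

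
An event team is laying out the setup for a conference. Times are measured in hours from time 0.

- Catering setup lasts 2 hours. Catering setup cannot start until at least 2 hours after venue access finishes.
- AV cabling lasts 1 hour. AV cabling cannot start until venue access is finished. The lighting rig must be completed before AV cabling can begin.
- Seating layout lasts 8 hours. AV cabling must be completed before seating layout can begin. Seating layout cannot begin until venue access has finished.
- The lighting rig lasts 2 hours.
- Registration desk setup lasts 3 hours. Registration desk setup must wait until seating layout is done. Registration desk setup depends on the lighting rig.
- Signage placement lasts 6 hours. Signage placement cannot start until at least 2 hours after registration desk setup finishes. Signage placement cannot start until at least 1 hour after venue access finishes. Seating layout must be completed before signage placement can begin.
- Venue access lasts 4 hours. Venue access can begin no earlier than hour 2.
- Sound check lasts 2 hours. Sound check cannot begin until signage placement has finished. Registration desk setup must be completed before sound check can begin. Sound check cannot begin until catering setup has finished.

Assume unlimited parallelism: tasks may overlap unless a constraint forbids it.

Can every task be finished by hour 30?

Yes

The lighting rig has no prerequisites, so it starts at hour 0 and finishes at hour 2.
Venue access cannot begin until its own release at hour 2. It runs from hour 2 to 2 + 4 = hour 6.
Catering setup waits on venue access (finishes hour 6, plus 2-hour gap → hour 8), so it starts at hour 8 and finishes at 8 + 2 = hour 10.
For AV cabling: venue access (finishes hour 6); the lighting rig (finishes hour 2). Taking the maximum gives a start of hour 6, and it finishes at 6 + 1 = hour 7.
Seating layout cannot start until AV cabling (finishes hour 7); venue access (finishes hour 6). The controlling bound is hour 7, so seating layout finishes at 7 + 8 = hour 15.
For registration desk setup: seating layout (finishes hour 15); the lighting rig (finishes hour 2). Taking the maximum gives a start of hour 15, and it finishes at 15 + 3 = hour 18.
Signage placement cannot start until registration desk setup (finishes hour 18, plus 2-hour gap → hour 20); venue access (finishes hour 6, plus 1-hour gap → hour 7); seating layout (finishes hour 15). The controlling bound is hour 20, so signage placement finishes at 20 + 6 = hour 26.
For sound check: signage placement (finishes hour 26); registration desk setup (finishes hour 18); catering setup (finishes hour 10). Taking the maximum gives a start of hour 26, and it finishes at 26 + 2 = hour 28.
Every task is finished by hour 28, which is no later than the deadline of 30, so the schedule is feasible.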